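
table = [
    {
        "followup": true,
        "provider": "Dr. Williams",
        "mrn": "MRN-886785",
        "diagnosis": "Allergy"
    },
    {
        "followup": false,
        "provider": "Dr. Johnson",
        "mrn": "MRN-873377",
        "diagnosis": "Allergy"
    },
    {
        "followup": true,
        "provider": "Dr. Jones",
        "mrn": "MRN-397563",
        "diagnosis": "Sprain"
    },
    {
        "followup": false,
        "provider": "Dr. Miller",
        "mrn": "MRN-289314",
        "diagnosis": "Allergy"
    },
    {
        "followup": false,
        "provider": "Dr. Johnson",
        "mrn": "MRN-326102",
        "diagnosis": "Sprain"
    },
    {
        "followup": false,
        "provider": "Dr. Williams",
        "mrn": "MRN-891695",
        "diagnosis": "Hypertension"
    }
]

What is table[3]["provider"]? "Dr. Miller"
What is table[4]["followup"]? False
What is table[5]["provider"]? "Dr. Williams"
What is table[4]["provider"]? "Dr. Johnson"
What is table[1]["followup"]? False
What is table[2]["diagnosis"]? "Sprain"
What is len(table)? 6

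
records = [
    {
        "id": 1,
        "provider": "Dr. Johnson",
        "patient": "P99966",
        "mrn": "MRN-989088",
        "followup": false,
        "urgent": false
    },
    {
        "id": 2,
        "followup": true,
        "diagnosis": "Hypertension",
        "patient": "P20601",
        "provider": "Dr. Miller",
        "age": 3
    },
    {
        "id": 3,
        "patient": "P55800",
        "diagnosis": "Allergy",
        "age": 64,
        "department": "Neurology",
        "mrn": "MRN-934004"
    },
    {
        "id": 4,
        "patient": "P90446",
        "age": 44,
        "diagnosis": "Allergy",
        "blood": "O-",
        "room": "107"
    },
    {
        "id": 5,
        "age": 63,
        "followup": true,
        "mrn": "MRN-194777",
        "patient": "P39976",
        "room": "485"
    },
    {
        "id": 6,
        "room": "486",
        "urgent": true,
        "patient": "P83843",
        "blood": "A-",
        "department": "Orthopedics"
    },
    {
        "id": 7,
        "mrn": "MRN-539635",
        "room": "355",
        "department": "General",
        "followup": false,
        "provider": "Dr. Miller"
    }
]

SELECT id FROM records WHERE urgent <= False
[1]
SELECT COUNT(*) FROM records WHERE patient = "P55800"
1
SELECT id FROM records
[1, 2, 3, 4, 5, 6, 7]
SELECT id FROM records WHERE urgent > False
[6]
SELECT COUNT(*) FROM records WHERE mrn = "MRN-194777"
1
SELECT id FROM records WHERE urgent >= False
[1, 6]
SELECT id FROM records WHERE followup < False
[]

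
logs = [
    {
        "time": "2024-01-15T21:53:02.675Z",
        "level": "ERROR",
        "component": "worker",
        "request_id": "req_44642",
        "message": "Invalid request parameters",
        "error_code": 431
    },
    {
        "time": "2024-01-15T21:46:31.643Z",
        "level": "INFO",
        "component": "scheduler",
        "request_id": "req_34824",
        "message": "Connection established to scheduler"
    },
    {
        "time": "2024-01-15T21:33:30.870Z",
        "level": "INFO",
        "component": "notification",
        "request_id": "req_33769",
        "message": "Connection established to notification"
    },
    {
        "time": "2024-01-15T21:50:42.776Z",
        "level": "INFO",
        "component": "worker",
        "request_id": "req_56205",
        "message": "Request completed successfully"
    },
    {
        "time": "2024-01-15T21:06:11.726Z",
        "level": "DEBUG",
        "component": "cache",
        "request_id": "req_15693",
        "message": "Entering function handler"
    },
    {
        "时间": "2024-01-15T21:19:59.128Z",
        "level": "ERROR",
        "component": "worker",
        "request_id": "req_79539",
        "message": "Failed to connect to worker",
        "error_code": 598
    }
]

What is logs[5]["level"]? "ERROR"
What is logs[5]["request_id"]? "req_79539"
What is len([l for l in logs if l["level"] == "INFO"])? 3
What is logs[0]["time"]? "2024-01-15T21:53:02.675Z"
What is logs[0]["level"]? "ERROR"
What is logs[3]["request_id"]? "req_56205"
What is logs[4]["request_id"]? "req_15693"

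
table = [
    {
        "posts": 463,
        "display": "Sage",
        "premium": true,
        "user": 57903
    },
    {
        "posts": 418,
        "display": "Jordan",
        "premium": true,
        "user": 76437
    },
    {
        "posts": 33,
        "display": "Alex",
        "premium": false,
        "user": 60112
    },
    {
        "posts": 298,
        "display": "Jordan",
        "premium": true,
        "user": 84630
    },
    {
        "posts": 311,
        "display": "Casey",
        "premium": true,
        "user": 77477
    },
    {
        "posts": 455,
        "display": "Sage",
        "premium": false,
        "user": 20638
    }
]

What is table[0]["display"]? "Sage"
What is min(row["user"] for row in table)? 20638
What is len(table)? 6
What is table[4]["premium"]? True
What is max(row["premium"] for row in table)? True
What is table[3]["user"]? 84630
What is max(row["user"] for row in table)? 84630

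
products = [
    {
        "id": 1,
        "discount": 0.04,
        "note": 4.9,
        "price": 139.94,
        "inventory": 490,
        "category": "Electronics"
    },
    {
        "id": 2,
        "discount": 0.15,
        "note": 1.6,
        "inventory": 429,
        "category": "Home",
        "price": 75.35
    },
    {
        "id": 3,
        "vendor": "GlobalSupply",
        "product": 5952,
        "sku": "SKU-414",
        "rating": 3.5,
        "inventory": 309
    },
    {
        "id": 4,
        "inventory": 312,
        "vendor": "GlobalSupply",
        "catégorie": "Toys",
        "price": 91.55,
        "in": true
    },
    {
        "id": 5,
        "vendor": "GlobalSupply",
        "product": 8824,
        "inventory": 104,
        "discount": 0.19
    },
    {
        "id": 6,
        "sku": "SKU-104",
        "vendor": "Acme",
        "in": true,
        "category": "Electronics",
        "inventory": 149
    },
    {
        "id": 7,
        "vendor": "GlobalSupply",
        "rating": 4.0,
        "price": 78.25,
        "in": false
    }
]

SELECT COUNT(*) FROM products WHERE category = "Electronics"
2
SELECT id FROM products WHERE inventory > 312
[1, 2]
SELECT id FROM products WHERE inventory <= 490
[1, 2, 3, 4, 5, 6]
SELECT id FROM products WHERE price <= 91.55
[2, 4, 7]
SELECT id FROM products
[1, 2, 3, 4, 5, 6, 7]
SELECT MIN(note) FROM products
1.6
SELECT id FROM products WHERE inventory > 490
[]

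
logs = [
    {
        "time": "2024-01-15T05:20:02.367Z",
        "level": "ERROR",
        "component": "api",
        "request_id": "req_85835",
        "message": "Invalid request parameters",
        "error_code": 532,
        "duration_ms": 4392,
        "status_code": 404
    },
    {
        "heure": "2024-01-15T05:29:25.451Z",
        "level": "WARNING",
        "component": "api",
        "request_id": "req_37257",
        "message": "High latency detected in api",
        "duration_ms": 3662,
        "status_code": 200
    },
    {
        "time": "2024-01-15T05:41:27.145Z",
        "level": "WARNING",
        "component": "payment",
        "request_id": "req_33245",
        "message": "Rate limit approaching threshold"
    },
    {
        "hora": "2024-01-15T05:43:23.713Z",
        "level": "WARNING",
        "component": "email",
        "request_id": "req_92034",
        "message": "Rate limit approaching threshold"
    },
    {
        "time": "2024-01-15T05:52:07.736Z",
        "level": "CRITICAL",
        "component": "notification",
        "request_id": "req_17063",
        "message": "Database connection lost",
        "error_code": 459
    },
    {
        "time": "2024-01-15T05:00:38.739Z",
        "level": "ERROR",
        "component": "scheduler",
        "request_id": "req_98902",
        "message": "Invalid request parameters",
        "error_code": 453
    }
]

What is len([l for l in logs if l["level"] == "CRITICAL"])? 1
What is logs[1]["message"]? "High latency detected in api"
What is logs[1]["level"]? "WARNING"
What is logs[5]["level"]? "ERROR"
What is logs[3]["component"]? "email"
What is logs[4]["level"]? "CRITICAL"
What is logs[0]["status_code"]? 404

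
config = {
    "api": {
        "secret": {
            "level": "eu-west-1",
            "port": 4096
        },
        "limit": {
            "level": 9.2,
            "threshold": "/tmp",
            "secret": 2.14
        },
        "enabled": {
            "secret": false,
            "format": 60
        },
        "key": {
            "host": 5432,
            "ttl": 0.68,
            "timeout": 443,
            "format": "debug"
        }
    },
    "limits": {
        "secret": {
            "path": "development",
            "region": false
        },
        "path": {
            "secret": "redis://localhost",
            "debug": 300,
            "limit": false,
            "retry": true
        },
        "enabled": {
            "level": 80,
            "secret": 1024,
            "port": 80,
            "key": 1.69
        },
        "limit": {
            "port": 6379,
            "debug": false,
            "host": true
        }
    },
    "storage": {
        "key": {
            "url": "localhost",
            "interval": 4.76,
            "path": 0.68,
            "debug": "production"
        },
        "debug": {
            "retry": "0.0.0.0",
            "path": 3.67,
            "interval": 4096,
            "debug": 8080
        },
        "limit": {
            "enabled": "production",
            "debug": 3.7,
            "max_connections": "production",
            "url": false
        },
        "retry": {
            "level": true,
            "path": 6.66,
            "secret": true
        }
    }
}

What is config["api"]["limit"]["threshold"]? "/tmp"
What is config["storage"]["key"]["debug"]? "production"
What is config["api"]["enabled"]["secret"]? False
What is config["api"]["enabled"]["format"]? 60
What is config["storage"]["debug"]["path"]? 3.67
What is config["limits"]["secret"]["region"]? False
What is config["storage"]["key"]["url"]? "localhost"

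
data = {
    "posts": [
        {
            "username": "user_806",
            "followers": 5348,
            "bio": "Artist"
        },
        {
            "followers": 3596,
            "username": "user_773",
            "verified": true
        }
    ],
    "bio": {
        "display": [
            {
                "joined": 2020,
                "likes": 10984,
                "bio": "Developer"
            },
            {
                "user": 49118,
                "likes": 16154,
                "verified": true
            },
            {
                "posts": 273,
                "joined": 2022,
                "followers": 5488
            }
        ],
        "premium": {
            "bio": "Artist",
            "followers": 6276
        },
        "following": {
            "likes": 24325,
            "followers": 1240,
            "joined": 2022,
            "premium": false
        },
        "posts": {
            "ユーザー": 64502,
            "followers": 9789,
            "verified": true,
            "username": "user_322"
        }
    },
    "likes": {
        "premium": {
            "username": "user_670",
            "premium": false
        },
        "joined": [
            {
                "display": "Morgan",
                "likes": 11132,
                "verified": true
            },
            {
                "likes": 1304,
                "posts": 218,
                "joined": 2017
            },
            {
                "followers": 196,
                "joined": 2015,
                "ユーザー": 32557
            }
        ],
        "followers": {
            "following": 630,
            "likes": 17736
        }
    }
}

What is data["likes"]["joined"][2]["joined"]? 2015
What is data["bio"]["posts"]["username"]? "user_322"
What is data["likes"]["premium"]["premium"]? False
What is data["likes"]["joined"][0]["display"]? "Morgan"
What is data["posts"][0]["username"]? "user_806"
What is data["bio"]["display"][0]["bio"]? "Developer"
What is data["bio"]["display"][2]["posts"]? 273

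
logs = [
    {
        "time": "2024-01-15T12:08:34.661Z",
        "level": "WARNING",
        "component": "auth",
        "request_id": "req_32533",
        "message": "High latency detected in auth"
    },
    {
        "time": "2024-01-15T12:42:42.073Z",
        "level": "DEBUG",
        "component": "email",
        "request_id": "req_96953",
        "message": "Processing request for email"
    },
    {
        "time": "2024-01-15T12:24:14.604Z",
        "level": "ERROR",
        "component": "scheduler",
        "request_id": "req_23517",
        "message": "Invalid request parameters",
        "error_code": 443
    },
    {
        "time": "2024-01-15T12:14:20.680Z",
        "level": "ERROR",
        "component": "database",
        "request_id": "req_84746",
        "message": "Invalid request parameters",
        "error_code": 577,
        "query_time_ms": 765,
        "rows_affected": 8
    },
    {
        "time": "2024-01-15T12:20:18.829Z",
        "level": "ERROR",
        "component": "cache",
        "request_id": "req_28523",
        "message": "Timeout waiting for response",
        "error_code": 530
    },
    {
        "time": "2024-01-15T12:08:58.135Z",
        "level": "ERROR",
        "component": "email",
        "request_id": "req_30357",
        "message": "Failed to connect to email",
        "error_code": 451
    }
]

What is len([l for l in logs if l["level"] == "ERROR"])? 4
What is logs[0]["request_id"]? "req_32533"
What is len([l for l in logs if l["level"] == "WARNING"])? 1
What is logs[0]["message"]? "High latency detected in auth"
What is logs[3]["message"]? "Invalid request parameters"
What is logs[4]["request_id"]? "req_28523"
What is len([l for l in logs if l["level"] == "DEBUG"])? 1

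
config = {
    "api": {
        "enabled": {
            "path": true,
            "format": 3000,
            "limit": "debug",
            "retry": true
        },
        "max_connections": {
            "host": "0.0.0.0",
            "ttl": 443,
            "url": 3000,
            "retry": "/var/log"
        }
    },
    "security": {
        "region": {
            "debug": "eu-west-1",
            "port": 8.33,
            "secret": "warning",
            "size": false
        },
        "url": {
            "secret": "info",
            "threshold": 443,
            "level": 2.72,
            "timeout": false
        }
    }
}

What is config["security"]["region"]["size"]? False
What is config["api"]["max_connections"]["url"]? 3000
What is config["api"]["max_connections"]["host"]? "0.0.0.0"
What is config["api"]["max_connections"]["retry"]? "/var/log"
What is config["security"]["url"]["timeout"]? False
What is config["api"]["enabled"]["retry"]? True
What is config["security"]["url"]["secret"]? "info"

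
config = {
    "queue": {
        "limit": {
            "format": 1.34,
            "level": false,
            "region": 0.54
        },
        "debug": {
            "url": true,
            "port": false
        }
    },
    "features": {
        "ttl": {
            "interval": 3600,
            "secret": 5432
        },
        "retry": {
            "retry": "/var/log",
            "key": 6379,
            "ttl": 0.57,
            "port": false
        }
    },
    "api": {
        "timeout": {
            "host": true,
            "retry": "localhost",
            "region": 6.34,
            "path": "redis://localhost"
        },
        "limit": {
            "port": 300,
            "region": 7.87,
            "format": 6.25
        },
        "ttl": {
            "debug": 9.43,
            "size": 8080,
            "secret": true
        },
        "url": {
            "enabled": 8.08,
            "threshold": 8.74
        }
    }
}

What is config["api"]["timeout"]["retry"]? "localhost"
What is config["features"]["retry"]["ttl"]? 0.57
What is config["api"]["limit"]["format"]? 6.25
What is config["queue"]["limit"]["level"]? False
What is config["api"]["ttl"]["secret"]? True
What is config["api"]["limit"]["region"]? 7.87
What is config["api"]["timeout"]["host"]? True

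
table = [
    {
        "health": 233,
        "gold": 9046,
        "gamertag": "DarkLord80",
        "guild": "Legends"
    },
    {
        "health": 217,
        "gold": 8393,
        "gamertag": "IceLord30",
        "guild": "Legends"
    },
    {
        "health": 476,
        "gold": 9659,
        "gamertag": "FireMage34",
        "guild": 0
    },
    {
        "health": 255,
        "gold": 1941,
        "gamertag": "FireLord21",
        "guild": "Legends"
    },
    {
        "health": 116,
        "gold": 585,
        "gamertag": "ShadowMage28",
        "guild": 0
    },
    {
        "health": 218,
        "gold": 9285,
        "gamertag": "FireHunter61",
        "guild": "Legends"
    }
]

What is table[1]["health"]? 217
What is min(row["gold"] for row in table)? 585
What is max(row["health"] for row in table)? 476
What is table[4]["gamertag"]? "ShadowMage28"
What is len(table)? 6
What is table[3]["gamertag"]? "FireLord21"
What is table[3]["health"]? 255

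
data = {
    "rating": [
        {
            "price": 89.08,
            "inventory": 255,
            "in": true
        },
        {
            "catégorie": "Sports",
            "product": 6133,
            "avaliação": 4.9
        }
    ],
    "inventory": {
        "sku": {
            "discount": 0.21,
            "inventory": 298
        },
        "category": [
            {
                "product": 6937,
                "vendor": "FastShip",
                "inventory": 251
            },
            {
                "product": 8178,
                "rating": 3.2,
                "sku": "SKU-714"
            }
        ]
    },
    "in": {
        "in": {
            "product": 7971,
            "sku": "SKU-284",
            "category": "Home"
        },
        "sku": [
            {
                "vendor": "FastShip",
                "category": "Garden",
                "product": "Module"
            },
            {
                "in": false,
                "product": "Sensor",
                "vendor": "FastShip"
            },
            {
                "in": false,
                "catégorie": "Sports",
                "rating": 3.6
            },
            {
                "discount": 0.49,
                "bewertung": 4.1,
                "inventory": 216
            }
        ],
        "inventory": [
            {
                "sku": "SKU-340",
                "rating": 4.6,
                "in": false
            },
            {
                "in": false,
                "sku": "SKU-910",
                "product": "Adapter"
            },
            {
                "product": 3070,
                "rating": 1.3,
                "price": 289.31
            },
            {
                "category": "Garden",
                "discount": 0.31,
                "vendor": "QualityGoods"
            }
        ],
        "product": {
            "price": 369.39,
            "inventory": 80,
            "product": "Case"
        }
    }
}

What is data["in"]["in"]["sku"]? "SKU-284"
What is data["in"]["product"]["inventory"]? 80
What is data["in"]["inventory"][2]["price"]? 289.31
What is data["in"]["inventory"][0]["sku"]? "SKU-340"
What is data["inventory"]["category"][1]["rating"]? 3.2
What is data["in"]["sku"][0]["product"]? "Module"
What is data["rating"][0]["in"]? True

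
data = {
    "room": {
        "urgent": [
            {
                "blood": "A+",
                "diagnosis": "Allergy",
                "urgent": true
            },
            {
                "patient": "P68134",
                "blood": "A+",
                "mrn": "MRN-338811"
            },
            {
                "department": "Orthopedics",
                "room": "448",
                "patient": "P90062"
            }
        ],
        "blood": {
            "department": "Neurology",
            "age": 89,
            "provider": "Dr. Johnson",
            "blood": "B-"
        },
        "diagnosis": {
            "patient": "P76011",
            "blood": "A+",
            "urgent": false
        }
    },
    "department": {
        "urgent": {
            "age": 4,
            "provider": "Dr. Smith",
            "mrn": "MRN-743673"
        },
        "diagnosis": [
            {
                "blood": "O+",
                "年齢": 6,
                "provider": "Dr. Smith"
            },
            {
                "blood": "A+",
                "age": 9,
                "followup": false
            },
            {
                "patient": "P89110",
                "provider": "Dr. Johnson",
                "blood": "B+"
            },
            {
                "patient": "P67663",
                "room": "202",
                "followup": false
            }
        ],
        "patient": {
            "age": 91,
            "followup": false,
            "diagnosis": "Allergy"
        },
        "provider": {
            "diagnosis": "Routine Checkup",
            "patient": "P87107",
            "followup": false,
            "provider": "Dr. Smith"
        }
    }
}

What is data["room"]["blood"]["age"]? 89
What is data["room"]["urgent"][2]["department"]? "Orthopedics"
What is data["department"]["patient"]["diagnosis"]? "Allergy"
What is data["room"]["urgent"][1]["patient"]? "P68134"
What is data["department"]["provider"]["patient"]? "P87107"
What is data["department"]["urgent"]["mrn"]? "MRN-743673"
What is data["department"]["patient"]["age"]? 91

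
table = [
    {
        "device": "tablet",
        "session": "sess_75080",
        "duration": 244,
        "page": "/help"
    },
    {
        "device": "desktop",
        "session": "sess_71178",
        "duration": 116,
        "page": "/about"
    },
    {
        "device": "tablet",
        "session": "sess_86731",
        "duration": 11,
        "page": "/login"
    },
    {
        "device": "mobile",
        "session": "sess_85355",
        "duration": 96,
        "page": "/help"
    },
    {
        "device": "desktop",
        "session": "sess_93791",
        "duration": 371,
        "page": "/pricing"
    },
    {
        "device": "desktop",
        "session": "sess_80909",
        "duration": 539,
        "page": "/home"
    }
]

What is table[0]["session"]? "sess_75080"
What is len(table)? 6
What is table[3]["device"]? "mobile"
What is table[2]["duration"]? 11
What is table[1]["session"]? "sess_71178"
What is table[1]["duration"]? 116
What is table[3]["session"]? "sess_85355"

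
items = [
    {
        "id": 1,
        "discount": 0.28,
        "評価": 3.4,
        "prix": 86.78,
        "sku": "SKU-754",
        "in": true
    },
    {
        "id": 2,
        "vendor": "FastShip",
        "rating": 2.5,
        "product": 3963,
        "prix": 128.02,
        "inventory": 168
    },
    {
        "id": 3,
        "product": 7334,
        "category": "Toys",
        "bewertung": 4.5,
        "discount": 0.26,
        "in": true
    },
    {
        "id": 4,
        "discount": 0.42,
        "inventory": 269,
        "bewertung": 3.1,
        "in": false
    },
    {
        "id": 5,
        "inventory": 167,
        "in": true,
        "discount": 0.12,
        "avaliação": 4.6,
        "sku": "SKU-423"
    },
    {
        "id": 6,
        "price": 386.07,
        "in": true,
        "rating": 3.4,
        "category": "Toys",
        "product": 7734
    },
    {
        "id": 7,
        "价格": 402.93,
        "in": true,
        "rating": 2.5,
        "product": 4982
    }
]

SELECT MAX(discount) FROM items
0.42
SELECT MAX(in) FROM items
True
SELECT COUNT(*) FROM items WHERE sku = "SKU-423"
1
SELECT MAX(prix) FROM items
128.02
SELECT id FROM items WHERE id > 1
[2, 3, 4, 5, 6, 7]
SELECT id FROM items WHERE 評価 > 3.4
[]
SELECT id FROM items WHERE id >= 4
[4, 5, 6, 7]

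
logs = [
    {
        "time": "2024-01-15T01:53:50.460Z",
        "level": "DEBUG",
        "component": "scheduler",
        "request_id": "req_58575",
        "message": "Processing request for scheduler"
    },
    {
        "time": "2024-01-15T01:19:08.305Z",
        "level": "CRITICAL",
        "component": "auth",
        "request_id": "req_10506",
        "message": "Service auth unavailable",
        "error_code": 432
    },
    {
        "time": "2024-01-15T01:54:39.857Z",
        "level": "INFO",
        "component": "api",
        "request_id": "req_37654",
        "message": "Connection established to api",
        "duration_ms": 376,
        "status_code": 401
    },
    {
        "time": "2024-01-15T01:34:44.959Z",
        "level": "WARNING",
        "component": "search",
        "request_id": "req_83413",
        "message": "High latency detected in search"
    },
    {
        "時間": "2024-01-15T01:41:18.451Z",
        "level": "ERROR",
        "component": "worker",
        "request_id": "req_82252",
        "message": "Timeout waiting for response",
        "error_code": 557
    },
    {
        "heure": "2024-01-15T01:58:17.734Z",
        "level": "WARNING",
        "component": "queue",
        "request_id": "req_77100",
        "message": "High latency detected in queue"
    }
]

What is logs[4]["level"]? "ERROR"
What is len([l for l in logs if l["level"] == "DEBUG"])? 1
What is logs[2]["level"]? "INFO"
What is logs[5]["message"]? "High latency detected in queue"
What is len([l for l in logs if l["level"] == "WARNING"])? 2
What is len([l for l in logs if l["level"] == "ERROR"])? 1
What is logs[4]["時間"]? "2024-01-15T01:41:18.451Z"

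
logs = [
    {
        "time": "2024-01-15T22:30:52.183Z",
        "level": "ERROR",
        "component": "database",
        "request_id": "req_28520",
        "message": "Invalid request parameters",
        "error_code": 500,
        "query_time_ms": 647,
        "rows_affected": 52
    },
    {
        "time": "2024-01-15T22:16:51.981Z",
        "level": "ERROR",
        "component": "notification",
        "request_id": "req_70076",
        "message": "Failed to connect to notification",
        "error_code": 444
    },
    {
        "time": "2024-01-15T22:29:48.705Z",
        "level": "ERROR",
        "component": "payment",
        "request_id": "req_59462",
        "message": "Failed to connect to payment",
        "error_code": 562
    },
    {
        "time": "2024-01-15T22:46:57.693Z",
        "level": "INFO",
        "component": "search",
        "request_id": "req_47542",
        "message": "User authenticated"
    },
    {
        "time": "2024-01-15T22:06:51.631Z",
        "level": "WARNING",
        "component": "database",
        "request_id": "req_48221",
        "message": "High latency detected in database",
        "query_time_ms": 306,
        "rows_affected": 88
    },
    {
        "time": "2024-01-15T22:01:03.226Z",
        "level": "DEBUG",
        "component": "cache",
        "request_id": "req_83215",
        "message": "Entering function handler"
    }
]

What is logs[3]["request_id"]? "req_47542"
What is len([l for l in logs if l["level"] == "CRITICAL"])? 0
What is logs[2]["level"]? "ERROR"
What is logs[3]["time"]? "2024-01-15T22:46:57.693Z"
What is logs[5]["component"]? "cache"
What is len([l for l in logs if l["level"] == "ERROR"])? 3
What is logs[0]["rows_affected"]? 52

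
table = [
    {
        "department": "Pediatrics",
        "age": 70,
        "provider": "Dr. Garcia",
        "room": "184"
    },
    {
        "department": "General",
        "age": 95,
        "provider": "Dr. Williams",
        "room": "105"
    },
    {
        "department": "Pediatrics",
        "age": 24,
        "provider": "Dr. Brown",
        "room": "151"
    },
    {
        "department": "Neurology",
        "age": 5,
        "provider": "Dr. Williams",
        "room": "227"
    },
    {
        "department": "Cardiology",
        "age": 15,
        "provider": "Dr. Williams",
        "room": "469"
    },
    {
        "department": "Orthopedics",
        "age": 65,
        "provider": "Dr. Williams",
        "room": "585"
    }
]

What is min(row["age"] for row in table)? 5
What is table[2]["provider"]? "Dr. Brown"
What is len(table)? 6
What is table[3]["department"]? "Neurology"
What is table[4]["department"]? "Cardiology"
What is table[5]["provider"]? "Dr. Williams"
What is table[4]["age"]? 15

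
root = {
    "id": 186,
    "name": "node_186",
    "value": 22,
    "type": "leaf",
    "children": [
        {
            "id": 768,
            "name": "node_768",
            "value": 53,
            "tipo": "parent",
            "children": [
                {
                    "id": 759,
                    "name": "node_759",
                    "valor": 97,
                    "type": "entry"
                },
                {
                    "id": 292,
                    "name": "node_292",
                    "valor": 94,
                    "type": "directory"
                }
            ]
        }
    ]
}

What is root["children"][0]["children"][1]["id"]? 292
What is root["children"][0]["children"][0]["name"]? "node_759"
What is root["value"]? 22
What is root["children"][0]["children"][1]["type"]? "directory"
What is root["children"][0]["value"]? 53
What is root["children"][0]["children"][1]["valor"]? 94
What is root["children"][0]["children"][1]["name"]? "node_292"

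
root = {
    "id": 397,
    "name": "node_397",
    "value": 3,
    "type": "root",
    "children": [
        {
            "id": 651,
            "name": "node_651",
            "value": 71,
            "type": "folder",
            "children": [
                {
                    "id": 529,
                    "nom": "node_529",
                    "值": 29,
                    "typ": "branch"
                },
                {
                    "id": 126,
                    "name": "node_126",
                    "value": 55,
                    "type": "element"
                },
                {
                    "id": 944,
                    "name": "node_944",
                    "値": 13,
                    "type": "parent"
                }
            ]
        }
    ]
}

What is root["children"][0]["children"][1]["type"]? "element"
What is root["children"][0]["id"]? 651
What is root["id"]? 397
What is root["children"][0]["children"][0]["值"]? 29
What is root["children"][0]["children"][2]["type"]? "parent"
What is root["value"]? 3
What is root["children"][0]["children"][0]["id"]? 529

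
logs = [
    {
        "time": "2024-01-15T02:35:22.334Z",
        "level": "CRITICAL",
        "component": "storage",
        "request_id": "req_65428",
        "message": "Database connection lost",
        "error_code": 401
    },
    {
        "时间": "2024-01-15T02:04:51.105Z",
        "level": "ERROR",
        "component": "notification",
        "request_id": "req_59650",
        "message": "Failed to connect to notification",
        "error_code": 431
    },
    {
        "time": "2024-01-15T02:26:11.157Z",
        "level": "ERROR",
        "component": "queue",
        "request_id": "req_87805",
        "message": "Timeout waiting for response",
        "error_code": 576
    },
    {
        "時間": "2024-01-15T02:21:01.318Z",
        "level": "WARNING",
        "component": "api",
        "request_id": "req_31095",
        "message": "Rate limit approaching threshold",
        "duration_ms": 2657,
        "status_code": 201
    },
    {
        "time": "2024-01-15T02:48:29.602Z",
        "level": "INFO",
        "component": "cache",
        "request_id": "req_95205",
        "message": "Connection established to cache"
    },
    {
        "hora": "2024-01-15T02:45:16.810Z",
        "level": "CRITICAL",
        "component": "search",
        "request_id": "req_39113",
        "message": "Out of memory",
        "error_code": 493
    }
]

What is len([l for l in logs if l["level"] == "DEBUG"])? 0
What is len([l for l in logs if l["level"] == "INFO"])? 1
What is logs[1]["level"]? "ERROR"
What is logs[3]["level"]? "WARNING"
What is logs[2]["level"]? "ERROR"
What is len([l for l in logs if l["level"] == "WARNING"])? 1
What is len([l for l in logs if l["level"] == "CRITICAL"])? 2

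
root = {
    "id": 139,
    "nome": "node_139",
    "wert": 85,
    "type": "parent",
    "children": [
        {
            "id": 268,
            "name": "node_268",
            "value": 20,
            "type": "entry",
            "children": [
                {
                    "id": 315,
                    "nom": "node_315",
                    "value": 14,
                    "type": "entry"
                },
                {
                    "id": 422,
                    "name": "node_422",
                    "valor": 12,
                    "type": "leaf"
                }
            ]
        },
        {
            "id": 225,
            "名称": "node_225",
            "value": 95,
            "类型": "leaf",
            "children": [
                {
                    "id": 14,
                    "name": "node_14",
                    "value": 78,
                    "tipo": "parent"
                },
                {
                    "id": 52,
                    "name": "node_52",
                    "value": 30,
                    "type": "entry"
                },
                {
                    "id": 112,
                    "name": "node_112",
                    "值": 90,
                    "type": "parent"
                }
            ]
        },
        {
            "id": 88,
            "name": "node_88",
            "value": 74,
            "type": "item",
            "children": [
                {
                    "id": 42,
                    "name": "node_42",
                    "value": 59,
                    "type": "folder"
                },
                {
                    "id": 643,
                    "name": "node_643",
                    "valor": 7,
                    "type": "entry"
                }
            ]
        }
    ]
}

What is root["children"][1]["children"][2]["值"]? 90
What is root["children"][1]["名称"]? "node_225"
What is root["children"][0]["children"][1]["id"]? 422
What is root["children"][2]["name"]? "node_88"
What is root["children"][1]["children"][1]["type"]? "entry"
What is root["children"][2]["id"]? 88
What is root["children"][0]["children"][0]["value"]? 14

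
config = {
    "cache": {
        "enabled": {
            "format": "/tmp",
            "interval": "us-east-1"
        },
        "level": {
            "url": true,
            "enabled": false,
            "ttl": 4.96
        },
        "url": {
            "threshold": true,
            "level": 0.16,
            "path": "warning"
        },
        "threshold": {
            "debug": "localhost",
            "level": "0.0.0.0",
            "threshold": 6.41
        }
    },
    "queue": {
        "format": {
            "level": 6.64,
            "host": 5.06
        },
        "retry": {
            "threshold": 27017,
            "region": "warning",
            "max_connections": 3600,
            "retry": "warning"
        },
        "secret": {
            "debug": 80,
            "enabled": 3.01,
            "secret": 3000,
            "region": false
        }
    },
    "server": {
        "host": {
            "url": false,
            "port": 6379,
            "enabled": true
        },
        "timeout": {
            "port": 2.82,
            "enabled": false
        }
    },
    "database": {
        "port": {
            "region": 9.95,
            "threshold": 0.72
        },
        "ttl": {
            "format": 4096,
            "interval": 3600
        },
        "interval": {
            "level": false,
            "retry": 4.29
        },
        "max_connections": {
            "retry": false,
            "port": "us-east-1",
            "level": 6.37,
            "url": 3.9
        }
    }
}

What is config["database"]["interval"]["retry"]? 4.29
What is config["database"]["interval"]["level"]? False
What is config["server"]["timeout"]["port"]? 2.82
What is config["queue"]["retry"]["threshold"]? 27017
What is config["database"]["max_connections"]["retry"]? False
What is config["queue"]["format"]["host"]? 5.06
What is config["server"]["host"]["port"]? 6379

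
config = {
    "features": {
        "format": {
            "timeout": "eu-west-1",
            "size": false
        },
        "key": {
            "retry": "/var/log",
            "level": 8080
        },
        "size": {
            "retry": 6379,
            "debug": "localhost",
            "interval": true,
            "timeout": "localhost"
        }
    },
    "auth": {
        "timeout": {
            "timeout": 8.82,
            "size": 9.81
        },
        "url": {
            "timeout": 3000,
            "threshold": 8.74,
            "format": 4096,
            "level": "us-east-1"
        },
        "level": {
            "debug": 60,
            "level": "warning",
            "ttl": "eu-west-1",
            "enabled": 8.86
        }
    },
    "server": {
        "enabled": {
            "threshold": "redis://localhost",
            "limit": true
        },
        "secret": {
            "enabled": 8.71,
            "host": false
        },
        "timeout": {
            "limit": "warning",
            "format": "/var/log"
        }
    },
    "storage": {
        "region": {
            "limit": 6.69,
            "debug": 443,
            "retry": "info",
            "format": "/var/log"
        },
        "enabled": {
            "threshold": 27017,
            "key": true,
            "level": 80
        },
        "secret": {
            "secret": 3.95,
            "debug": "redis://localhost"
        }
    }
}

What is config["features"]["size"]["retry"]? 6379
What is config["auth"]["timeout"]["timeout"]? 8.82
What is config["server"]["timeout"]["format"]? "/var/log"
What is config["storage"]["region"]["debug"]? 443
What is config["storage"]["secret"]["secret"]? 3.95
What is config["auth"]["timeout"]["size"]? 9.81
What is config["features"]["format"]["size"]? False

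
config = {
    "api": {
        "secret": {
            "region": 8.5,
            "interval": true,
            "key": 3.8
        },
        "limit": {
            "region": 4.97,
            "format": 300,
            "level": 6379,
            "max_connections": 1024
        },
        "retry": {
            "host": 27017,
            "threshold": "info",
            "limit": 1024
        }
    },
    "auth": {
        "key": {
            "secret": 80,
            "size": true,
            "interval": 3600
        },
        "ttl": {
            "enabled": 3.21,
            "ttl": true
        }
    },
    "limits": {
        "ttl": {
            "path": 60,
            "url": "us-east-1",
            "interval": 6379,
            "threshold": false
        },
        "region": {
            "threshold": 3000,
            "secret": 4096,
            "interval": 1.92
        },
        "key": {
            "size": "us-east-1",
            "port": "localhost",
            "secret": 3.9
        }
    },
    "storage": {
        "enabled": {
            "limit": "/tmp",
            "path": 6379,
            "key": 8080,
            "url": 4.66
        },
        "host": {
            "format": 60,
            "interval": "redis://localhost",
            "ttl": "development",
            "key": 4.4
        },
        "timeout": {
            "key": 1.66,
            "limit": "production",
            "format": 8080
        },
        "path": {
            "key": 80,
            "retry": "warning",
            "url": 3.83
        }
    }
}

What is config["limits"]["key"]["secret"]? 3.9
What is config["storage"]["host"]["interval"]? "redis://localhost"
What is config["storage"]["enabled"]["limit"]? "/tmp"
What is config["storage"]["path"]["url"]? 3.83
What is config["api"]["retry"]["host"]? 27017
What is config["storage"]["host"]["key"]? 4.4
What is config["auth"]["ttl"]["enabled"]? 3.21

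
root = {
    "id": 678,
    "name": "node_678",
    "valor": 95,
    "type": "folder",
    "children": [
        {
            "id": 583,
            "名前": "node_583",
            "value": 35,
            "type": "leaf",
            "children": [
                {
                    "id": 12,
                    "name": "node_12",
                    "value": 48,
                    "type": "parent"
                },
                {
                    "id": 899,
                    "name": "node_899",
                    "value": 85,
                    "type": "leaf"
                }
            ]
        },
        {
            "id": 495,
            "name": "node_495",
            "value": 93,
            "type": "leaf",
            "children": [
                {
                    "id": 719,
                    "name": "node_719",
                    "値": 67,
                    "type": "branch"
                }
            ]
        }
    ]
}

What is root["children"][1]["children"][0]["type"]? "branch"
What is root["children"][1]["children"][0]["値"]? 67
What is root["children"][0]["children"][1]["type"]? "leaf"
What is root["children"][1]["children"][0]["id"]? 719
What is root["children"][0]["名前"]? "node_583"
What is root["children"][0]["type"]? "leaf"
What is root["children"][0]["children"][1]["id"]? 899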